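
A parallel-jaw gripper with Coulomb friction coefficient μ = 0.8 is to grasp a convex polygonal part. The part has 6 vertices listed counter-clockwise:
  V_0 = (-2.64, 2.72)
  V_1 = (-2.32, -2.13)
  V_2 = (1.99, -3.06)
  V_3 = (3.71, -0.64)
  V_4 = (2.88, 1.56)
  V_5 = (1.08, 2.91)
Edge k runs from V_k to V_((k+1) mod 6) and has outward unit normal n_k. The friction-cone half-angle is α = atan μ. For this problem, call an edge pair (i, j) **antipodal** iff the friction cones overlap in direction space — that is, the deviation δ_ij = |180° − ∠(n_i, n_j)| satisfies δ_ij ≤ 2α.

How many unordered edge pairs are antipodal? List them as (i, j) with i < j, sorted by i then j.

count = 7; pairs: (0,2), (0,3), (0,4), (1,3), (1,4), (1,5), (2,5)

α = atan 0.8 = 38.66°;  2α = 77.32°
n_0 = (-0.9978, -0.0658)
n_1 = (-0.2109, -0.9775)
n_2 = (+0.8151, -0.5793)
n_3 = (+0.9356, +0.3530)
n_4 = (+0.6000, +0.8000)
n_5 = (-0.0510, +0.9987)
  (0,1): δ = 105.95°  ·
  (0,2): δ = 39.18°  ✓
  (0,3): δ = 16.90°  ✓
  (0,4): δ = 49.36°  ✓
  (0,5): δ = 89.15°  ·
  (1,2): δ = 113.23°  ·
  (1,3): δ = 57.15°  ✓
  (1,4): δ = 24.69°  ✓
  (1,5): δ = 15.10°  ✓
  (2,3): δ = 123.93°  ·
  (2,4): δ = 91.47°  ·
  (2,5): δ = 51.67°  ✓
  (3,4): δ = 147.54°  ·
  (3,5): δ = 107.75°  ·
  (4,5): δ = 140.21°  ·
antipodal pairs: 7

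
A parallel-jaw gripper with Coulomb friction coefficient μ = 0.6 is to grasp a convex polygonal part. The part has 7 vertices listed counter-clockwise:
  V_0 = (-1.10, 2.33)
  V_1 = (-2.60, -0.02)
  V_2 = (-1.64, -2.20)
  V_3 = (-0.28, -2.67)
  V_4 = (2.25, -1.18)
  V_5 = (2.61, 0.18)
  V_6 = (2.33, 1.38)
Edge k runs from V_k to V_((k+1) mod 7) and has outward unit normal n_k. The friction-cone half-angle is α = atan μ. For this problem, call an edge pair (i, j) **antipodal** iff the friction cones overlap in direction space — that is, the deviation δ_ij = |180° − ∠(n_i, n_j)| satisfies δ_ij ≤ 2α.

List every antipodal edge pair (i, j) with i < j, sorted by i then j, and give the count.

α = atan 0.6 = 30.96°;  2α = 61.93°
n_0 = (-0.8429, +0.5380)
n_1 = (-0.9152, -0.4030)
n_2 = (-0.3266, -0.9452)
n_3 = (+0.5075, -0.8617)
n_4 = (+0.9667, -0.2559)
n_5 = (+0.9738, +0.2272)
n_6 = (+0.2669, +0.9637)
  (0,1): δ = 123.68°  ·
  (0,2): δ = 76.51°  ·
  (0,3): δ = 26.95°  ✓
  (0,4): δ = 17.72°  ✓
  (0,5): δ = 45.68°  ✓
  (0,6): δ = 107.07°  ·
  (1,2): δ = 132.83°  ·
  (1,3): δ = 83.27°  ·
  (1,4): δ = 38.59°  ✓
  (1,5): δ = 10.63°  ✓
  (1,6): δ = 50.75°  ✓
  (2,3): δ = 130.44°  ·
  (2,4): δ = 85.76°  ·
  (2,5): δ = 57.80°  ✓
  (2,6): δ = 3.58°  ✓
  (3,4): δ = 135.32°  ·
  (3,5): δ = 107.36°  ·
  (3,6): δ = 45.98°  ✓
  (4,5): δ = 152.04°  ·
  (4,6): δ = 90.65°  ·
  (5,6): δ = 118.62°  ·
antipodal pairs: 9

count = 9; pairs: (0,3), (0,4), (0,5), (1,4), (1,5), (1,6), (2,5), (2,6), (3,6)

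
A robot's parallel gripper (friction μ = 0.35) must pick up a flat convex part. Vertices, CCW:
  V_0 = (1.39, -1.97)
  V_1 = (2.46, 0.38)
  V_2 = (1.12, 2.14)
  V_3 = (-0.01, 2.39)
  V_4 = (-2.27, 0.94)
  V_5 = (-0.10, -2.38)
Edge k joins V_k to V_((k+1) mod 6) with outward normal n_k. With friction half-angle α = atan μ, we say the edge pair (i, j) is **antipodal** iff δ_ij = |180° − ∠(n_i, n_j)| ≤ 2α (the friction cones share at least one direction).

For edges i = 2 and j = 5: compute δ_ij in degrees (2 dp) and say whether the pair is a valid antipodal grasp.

δ = 27.86°, valid

α = atan 0.35 = 19.29°;  2α = 38.58°
edge 2: e_2 = (-1.13, +0.25);  n_2 = (+0.2160, +0.9764)
edge 5: e_5 = (+1.49, +0.41);  n_5 = (+0.2653, -0.9642)
∠(n_2, n_5) = 152.14°
δ = |180° − 152.14°| = 27.86°
27.86° ≤ 2α = 38.58°  →  valid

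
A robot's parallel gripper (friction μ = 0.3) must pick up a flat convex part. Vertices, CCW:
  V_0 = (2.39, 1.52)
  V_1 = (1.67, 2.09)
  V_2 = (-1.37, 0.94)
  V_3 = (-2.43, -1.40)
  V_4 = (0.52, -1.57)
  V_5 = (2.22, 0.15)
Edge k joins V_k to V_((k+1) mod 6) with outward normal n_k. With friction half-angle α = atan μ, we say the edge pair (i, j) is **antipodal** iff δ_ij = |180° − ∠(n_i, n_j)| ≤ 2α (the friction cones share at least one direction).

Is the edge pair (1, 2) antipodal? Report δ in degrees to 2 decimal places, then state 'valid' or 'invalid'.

α = atan 0.3 = 16.70°;  2α = 33.40°
edge 1: e_1 = (-3.04, -1.15);  n_1 = (-0.3538, +0.9353)
edge 2: e_2 = (-1.06, -2.34);  n_2 = (-0.9109, +0.4126)
∠(n_1, n_2) = 44.91°
δ = |180° − 44.91°| = 135.09°
135.09° > 2α = 33.40°  →  invalid

δ = 135.09°, invalid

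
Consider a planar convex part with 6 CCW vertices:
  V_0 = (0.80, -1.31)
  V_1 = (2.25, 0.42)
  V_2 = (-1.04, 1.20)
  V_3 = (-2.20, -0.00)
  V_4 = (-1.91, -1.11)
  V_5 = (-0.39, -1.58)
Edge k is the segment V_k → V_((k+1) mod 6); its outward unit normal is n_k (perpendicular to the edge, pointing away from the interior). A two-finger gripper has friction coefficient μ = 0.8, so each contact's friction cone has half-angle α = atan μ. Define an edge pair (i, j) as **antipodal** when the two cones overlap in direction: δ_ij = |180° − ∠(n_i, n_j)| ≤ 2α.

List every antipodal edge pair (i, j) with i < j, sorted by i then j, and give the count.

α = atan 0.8 = 38.66°;  2α = 77.32°
n_0 = (+0.7664, -0.6424)
n_1 = (+0.2307, +0.9730)
n_2 = (-0.7190, +0.6950)
n_3 = (-0.9675, -0.2528)
n_4 = (-0.2954, -0.9554)
n_5 = (+0.2213, -0.9752)
  (0,1): δ = 63.37°  ✓
  (0,2): δ = 4.06°  ✓
  (0,3): δ = 54.61°  ✓
  (0,4): δ = 112.79°  ·
  (0,5): δ = 142.75°  ·
  (1,2): δ = 120.69°  ·
  (1,3): δ = 62.02°  ✓
  (1,4): δ = 3.84°  ✓
  (1,5): δ = 26.12°  ✓
  (2,3): δ = 121.33°  ·
  (2,4): δ = 63.15°  ✓
  (2,5): δ = 33.19°  ✓
  (3,4): δ = 121.82°  ·
  (3,5): δ = 91.86°  ·
  (4,5): δ = 150.03°  ·
antipodal pairs: 8

count = 8; pairs: (0,1), (0,2), (0,3), (1,3), (1,4), (1,5), (2,4), (2,5)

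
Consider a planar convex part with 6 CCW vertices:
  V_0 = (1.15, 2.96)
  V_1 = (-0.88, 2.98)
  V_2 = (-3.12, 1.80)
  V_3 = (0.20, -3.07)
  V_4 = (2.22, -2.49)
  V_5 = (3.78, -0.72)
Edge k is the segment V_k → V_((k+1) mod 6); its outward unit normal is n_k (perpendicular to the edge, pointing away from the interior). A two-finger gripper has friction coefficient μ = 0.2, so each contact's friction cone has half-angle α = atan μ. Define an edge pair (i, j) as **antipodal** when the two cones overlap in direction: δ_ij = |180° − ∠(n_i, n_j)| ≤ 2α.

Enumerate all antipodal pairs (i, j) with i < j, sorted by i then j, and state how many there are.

α = atan 0.2 = 11.31°;  2α = 22.62°
n_0 = (+0.0099, +1.0000)
n_1 = (-0.4661, +0.8847)
n_2 = (-0.8263, -0.5633)
n_3 = (+0.2760, -0.9612)
n_4 = (+0.7502, -0.6612)
n_5 = (+0.8136, +0.5814)
  (0,1): δ = 151.66°  ·
  (0,2): δ = 55.15°  ·
  (0,3): δ = 16.58°  ✓
  (0,4): δ = 49.17°  ·
  (0,5): δ = 126.12°  ·
  (1,2): δ = 83.50°  ·
  (1,3): δ = 11.76°  ✓
  (1,4): δ = 20.83°  ✓
  (1,5): δ = 97.77°  ·
  (2,3): δ = 108.26°  ·
  (2,4): δ = 75.67°  ·
  (2,5): δ = 1.27°  ✓
  (3,4): δ = 147.41°  ·
  (3,5): δ = 70.47°  ·
  (4,5): δ = 103.06°  ·
antipodal pairs: 4

count = 4; pairs: (0,3), (1,3), (1,4), (2,5)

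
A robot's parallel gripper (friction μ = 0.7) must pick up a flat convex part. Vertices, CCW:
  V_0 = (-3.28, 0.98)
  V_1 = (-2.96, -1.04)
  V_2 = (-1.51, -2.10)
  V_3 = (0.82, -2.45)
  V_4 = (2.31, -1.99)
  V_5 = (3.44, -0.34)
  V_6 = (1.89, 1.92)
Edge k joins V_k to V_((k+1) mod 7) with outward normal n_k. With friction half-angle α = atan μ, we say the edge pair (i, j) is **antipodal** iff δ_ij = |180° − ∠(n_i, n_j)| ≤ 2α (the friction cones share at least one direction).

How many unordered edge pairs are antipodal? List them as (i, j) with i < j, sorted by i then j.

count = 8; pairs: (0,4), (0,5), (1,5), (1,6), (2,5), (2,6), (3,6), (4,6)

α = atan 0.7 = 34.99°;  2α = 69.98°
n_0 = (-0.9877, -0.1565)
n_1 = (-0.5902, -0.8073)
n_2 = (-0.1485, -0.9889)
n_3 = (+0.2950, -0.9555)
n_4 = (+0.8251, -0.5650)
n_5 = (+0.8247, +0.5656)
n_6 = (-0.1789, +0.9839)
  (0,1): δ = 135.17°  ·
  (0,2): δ = 107.54°  ·
  (0,3): δ = 81.84°  ·
  (0,4): δ = 43.41°  ✓
  (0,5): δ = 25.44°  ✓
  (0,6): δ = 91.30°  ·
  (1,2): δ = 152.37°  ·
  (1,3): δ = 126.68°  ·
  (1,4): δ = 88.24°  ·
  (1,5): δ = 19.39°  ✓
  (1,6): δ = 46.47°  ✓
  (2,3): δ = 154.30°  ·
  (2,4): δ = 115.86°  ·
  (2,5): δ = 47.01°  ✓
  (2,6): δ = 18.85°  ✓
  (3,4): δ = 141.56°  ·
  (3,5): δ = 72.71°  ·
  (3,6): δ = 6.85°  ✓
  (4,5): δ = 111.15°  ·
  (4,6): δ = 45.29°  ✓
  (5,6): δ = 114.14°  ·
antipodal pairs: 8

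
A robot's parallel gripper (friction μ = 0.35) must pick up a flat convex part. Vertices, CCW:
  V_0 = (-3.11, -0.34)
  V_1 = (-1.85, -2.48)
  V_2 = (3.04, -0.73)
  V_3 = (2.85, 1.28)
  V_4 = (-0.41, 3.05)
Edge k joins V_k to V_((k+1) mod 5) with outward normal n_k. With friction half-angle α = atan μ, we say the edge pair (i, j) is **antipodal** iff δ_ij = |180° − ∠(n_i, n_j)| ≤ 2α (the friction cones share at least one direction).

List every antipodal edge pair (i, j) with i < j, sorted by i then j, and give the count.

α = atan 0.35 = 19.29°;  2α = 38.58°
n_0 = (-0.8617, -0.5074)
n_1 = (+0.3369, -0.9415)
n_2 = (+0.9956, +0.0941)
n_3 = (+0.4772, +0.8788)
n_4 = (-0.7822, +0.6230)
  (0,1): δ = 100.80°  ·
  (0,2): δ = 25.09°  ✓
  (0,3): δ = 31.01°  ✓
  (0,4): δ = 110.98°  ·
  (1,2): δ = 104.29°  ·
  (1,3): δ = 48.19°  ·
  (1,4): δ = 31.77°  ✓
  (2,3): δ = 123.90°  ·
  (2,4): δ = 43.94°  ·
  (3,4): δ = 100.04°  ·
antipodal pairs: 3

count = 3; pairs: (0,2), (0,3), (1,4)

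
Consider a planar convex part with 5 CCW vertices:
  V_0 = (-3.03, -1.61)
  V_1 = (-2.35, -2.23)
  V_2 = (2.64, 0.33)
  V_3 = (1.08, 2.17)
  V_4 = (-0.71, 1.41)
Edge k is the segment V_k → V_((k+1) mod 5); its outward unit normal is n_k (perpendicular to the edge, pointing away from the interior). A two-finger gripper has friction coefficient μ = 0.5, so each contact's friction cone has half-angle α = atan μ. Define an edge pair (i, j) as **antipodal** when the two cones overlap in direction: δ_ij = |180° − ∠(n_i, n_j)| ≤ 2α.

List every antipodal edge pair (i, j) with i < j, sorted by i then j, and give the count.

α = atan 0.5 = 26.57°;  2α = 53.13°
n_0 = (-0.6738, -0.7390)
n_1 = (+0.4565, -0.8897)
n_2 = (+0.7628, +0.6467)
n_3 = (-0.3908, +0.9205)
n_4 = (-0.7930, +0.6092)
  (0,1): δ = 110.48°  ·
  (0,2): δ = 7.35°  ✓
  (0,3): δ = 65.36°  ·
  (0,4): δ = 94.83°  ·
  (1,2): δ = 76.87°  ·
  (1,3): δ = 4.15°  ✓
  (1,4): δ = 25.31°  ✓
  (2,3): δ = 107.29°  ·
  (2,4): δ = 77.82°  ·
  (3,4): δ = 150.54°  ·
antipodal pairs: 3

count = 3; pairs: (0,2), (1,3), (1,4)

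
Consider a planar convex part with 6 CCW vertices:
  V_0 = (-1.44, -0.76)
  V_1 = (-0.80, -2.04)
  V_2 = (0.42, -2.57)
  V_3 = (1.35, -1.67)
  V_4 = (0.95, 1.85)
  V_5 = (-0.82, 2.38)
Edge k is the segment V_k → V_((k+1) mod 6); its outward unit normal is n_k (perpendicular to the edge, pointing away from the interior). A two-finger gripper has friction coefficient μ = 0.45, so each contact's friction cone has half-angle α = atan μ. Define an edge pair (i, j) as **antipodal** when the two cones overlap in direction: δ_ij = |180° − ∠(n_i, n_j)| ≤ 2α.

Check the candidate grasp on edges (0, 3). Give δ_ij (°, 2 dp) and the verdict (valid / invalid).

δ = 20.08°, valid

α = atan 0.45 = 24.23°;  2α = 48.46°
edge 0: e_0 = (+0.64, -1.28);  n_0 = (-0.8944, -0.4472)
edge 3: e_3 = (-0.40, +3.52);  n_3 = (+0.9936, +0.1129)
∠(n_0, n_3) = 159.92°
δ = |180° − 159.92°| = 20.08°
20.08° ≤ 2α = 48.46°  →  valid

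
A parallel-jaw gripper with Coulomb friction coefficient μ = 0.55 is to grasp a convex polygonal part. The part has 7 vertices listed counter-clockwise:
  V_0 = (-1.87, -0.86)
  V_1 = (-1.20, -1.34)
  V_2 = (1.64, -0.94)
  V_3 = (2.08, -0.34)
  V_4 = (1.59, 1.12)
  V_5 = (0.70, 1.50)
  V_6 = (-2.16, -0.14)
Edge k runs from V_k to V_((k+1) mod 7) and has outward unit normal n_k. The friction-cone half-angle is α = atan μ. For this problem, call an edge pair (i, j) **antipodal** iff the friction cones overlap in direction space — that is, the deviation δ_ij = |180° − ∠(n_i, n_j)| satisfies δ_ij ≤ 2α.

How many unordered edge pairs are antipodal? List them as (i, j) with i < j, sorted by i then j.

count = 7; pairs: (0,3), (0,4), (1,4), (1,5), (2,5), (3,6), (4,6)

α = atan 0.55 = 28.81°;  2α = 57.62°
n_0 = (-0.5824, -0.8129)
n_1 = (+0.1395, -0.9902)
n_2 = (+0.8064, -0.5914)
n_3 = (+0.9480, +0.3182)
n_4 = (+0.3927, +0.9197)
n_5 = (-0.4974, +0.8675)
n_6 = (-0.9276, -0.3736)
  (0,1): δ = 136.36°  ·
  (0,2): δ = 90.64°  ·
  (0,3): δ = 35.83°  ✓
  (0,4): δ = 12.50°  ✓
  (0,5): δ = 65.45°  ·
  (0,6): δ = 147.56°  ·
  (1,2): δ = 134.27°  ·
  (1,3): δ = 79.46°  ·
  (1,4): δ = 31.14°  ✓
  (1,5): δ = 21.81°  ✓
  (1,6): δ = 103.92°  ·
  (2,3): δ = 125.19°  ·
  (2,4): δ = 76.87°  ·
  (2,5): δ = 23.92°  ✓
  (2,6): δ = 58.19°  ·
  (3,4): δ = 131.67°  ·
  (3,5): δ = 78.72°  ·
  (3,6): δ = 3.39°  ✓
  (4,5): δ = 127.05°  ·
  (4,6): δ = 44.94°  ✓
  (5,6): δ = 97.89°  ·
antipodal pairs: 7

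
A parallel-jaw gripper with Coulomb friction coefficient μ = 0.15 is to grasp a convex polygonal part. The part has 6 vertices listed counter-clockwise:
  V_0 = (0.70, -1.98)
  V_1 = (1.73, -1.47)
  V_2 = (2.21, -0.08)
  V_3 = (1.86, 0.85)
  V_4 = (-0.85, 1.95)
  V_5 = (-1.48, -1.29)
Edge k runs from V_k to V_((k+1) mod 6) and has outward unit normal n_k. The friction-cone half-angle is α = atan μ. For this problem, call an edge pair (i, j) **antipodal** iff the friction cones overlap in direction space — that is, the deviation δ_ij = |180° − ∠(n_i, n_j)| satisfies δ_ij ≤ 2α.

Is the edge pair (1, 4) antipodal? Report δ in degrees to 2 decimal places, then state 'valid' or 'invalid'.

α = atan 0.15 = 8.53°;  2α = 17.06°
edge 1: e_1 = (+0.48, +1.39);  n_1 = (+0.9452, -0.3264)
edge 4: e_4 = (-0.63, -3.24);  n_4 = (-0.9816, +0.1909)
∠(n_1, n_4) = 171.95°
δ = |180° − 171.95°| = 8.05°
8.05° ≤ 2α = 17.06°  →  valid

δ = 8.05°, valid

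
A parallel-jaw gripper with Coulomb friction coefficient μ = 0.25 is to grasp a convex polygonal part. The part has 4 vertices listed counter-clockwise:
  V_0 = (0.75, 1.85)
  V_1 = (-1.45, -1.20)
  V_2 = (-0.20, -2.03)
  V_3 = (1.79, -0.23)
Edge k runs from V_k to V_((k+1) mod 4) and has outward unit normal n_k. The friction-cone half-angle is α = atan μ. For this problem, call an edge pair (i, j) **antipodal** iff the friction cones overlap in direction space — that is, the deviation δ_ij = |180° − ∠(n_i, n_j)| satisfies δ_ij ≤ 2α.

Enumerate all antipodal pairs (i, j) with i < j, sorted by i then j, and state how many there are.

α = atan 0.25 = 14.04°;  2α = 28.07°
n_0 = (-0.8110, +0.5850)
n_1 = (-0.5532, -0.8331)
n_2 = (+0.6708, -0.7416)
n_3 = (+0.8944, +0.4472)
  (0,1): δ = 87.78°  ·
  (0,2): δ = 12.07°  ✓
  (0,3): δ = 62.37°  ·
  (1,2): δ = 104.29°  ·
  (1,3): δ = 29.85°  ·
  (2,3): δ = 105.57°  ·
antipodal pairs: 1

count = 1; pairs: (0,2)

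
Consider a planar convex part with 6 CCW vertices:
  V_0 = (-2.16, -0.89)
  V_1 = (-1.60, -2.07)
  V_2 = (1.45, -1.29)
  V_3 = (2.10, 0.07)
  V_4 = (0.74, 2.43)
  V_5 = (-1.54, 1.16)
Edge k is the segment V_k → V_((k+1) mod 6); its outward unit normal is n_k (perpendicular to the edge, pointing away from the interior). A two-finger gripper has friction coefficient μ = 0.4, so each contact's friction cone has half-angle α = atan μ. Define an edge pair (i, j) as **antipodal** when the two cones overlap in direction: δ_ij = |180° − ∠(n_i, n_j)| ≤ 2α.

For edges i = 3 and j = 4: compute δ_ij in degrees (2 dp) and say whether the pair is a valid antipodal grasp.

α = atan 0.4 = 21.80°;  2α = 43.60°
edge 3: e_3 = (-1.36, +2.36);  n_3 = (+0.8664, +0.4993)
edge 4: e_4 = (-2.28, -1.27);  n_4 = (-0.4866, +0.8736)
∠(n_3, n_4) = 89.16°
δ = |180° − 89.16°| = 90.84°
90.84° > 2α = 43.60°  →  invalid

δ = 90.84°, invalid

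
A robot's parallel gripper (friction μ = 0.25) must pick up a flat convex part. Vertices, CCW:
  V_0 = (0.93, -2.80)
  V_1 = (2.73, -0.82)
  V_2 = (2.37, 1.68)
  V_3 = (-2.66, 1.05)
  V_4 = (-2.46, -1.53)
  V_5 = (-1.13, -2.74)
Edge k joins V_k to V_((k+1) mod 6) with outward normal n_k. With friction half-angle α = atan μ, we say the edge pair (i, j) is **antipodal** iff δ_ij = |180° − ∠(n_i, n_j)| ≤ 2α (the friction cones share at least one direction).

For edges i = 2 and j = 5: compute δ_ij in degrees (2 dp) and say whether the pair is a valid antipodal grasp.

α = atan 0.25 = 14.04°;  2α = 28.07°
edge 2: e_2 = (-5.03, -0.63);  n_2 = (-0.1243, +0.9922)
edge 5: e_5 = (+2.06, -0.06);  n_5 = (-0.0291, -0.9996)
∠(n_2, n_5) = 171.19°
δ = |180° − 171.19°| = 8.81°
8.81° ≤ 2α = 28.07°  →  valid

δ = 8.81°, valid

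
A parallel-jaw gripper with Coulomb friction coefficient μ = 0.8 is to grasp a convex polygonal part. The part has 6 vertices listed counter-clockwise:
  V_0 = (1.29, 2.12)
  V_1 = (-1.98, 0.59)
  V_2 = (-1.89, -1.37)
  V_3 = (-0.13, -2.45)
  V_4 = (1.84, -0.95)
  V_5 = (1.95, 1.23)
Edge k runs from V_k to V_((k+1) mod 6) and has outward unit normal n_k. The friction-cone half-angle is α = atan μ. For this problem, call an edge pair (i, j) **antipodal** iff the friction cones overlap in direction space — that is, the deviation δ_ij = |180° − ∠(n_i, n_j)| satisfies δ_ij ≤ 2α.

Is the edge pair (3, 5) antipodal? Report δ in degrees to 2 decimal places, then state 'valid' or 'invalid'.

δ = 90.73°, invalid

α = atan 0.8 = 38.66°;  2α = 77.32°
edge 3: e_3 = (+1.97, +1.50);  n_3 = (+0.6058, -0.7956)
edge 5: e_5 = (-0.66, +0.89);  n_5 = (+0.8032, +0.5957)
∠(n_3, n_5) = 89.27°
δ = |180° − 89.27°| = 90.73°
90.73° > 2α = 77.32°  →  invalid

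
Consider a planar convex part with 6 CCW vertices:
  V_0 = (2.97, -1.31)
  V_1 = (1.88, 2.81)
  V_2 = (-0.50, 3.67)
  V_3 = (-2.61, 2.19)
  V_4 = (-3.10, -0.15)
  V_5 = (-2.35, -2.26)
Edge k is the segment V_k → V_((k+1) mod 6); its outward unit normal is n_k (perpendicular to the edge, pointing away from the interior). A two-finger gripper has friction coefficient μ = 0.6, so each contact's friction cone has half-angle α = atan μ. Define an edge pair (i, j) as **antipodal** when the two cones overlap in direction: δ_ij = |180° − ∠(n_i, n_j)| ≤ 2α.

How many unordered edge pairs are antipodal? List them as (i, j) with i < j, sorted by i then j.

count = 5; pairs: (0,3), (0,4), (1,4), (1,5), (2,5)

α = atan 0.6 = 30.96°;  2α = 61.93°
n_0 = (+0.9667, +0.2558)
n_1 = (+0.3398, +0.9405)
n_2 = (-0.5742, +0.8187)
n_3 = (-0.9788, +0.2050)
n_4 = (-0.9422, -0.3349)
n_5 = (+0.1758, -0.9844)
  (0,1): δ = 124.69°  ·
  (0,2): δ = 69.77°  ·
  (0,3): δ = 26.65°  ✓
  (0,4): δ = 4.75°  ✓
  (0,5): δ = 85.31°  ·
  (1,2): δ = 125.09°  ·
  (1,3): δ = 81.96°  ·
  (1,4): δ = 50.57°  ✓
  (1,5): δ = 29.99°  ✓
  (2,3): δ = 136.87°  ·
  (2,4): δ = 105.48°  ·
  (2,5): δ = 24.92°  ✓
  (3,4): δ = 148.61°  ·
  (3,5): δ = 68.05°  ·
  (4,5): δ = 99.44°  ·
antipodal pairs: 5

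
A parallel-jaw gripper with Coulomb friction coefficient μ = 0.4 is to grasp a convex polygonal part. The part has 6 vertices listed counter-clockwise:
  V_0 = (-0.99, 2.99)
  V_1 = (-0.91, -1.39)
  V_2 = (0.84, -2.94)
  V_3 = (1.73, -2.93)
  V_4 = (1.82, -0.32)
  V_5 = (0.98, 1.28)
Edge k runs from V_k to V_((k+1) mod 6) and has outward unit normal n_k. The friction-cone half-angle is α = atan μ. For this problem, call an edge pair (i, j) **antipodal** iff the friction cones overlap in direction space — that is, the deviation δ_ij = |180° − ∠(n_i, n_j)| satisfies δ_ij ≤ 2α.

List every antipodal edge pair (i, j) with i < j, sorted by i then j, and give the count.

α = atan 0.4 = 21.80°;  2α = 43.60°
n_0 = (-0.9998, -0.0183)
n_1 = (-0.6630, -0.7486)
n_2 = (+0.0112, -0.9999)
n_3 = (+0.9994, -0.0345)
n_4 = (+0.8854, +0.4648)
n_5 = (+0.6555, +0.7552)
  (0,1): δ = 132.58°  ·
  (0,2): δ = 90.40°  ·
  (0,3): δ = 3.02°  ✓
  (0,4): δ = 26.65°  ✓
  (0,5): δ = 47.99°  ·
  (1,2): δ = 137.82°  ·
  (1,3): δ = 50.44°  ·
  (1,4): δ = 20.77°  ✓
  (1,5): δ = 0.57°  ✓
  (2,3): δ = 92.62°  ·
  (2,4): δ = 62.94°  ·
  (2,5): δ = 41.60°  ✓
  (3,4): δ = 150.33°  ·
  (3,5): δ = 128.98°  ·
  (4,5): δ = 158.66°  ·
antipodal pairs: 5

count = 5; pairs: (0,3), (0,4), (1,4), (1,5), (2,5)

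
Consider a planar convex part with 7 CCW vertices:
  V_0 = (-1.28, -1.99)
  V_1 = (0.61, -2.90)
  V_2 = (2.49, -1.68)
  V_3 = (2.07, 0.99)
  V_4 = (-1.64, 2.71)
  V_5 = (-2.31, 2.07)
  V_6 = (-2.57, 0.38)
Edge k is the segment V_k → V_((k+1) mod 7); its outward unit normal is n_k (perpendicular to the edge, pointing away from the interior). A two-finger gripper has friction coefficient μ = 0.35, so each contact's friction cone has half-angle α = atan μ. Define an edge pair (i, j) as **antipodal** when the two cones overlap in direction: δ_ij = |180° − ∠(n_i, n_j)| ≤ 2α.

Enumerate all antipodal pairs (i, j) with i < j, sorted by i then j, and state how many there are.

count = 5; pairs: (0,3), (1,4), (2,5), (2,6), (3,6)

α = atan 0.35 = 19.29°;  2α = 38.58°
n_0 = (-0.4338, -0.9010)
n_1 = (+0.5444, -0.8389)
n_2 = (+0.9879, +0.1554)
n_3 = (+0.4206, +0.9072)
n_4 = (-0.6907, +0.7231)
n_5 = (-0.9884, +0.1521)
n_6 = (-0.8783, -0.4781)
  (0,1): δ = 121.31°  ·
  (0,2): δ = 55.35°  ·
  (0,3): δ = 0.84°  ✓
  (0,4): δ = 69.40°  ·
  (0,5): δ = 106.96°  ·
  (0,6): δ = 144.27°  ·
  (1,2): δ = 114.04°  ·
  (1,3): δ = 57.85°  ·
  (1,4): δ = 10.71°  ✓
  (1,5): δ = 48.27°  ·
  (1,6): δ = 85.58°  ·
  (2,3): δ = 123.81°  ·
  (2,4): δ = 55.25°  ·
  (2,5): δ = 17.69°  ✓
  (2,6): δ = 19.62°  ✓
  (3,4): δ = 111.44°  ·
  (3,5): δ = 73.87°  ·
  (3,6): δ = 36.57°  ✓
  (4,5): δ = 142.43°  ·
  (4,6): δ = 105.13°  ·
  (5,6): δ = 142.69°  ·
antipodal pairs: 5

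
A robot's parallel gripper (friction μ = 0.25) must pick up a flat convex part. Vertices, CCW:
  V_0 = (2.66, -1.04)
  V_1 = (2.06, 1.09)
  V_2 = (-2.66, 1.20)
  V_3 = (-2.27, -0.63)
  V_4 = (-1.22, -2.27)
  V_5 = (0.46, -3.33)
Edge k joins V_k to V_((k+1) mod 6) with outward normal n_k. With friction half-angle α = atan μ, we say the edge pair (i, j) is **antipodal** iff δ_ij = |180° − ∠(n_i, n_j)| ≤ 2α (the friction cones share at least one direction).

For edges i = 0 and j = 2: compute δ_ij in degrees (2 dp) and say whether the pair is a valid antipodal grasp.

α = atan 0.25 = 14.04°;  2α = 28.07°
edge 0: e_0 = (-0.60, +2.13);  n_0 = (+0.9625, +0.2711)
edge 2: e_2 = (+0.39, -1.83);  n_2 = (-0.9780, -0.2084)
∠(n_0, n_2) = 176.30°
δ = |180° − 176.30°| = 3.70°
3.70° ≤ 2α = 28.07°  →  valid

δ = 3.70°, valid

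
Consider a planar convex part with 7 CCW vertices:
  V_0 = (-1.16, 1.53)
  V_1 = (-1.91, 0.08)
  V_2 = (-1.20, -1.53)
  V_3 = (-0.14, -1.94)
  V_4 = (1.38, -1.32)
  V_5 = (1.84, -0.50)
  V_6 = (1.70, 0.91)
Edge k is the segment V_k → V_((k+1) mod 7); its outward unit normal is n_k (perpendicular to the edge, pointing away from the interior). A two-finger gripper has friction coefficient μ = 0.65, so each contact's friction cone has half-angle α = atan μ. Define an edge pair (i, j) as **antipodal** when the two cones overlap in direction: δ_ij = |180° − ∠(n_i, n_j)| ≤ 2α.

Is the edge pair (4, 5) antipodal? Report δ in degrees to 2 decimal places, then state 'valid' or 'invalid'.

α = atan 0.65 = 33.02°;  2α = 66.05°
edge 4: e_4 = (+0.46, +0.82);  n_4 = (+0.8721, -0.4893)
edge 5: e_5 = (-0.14, +1.41);  n_5 = (+0.9951, +0.0988)
∠(n_4, n_5) = 34.96°
δ = |180° − 34.96°| = 145.04°
145.04° > 2α = 66.05°  →  invalid

δ = 145.04°, invalid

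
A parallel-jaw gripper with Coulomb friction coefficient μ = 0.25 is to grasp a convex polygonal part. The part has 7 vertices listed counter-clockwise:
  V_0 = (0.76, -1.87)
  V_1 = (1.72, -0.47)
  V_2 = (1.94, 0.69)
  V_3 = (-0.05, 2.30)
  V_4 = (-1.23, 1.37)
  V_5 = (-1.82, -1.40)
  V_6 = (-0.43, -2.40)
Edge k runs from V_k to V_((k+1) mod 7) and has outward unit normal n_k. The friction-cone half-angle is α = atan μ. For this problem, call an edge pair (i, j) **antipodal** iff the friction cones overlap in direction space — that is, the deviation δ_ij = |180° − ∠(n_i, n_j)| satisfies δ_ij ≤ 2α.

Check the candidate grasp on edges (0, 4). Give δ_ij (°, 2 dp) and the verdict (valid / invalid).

α = atan 0.25 = 14.04°;  2α = 28.07°
edge 0: e_0 = (+0.96, +1.40);  n_0 = (+0.8247, -0.5655)
edge 4: e_4 = (-0.59, -2.77);  n_4 = (-0.9781, +0.2083)
∠(n_0, n_4) = 157.59°
δ = |180° − 157.59°| = 22.41°
22.41° ≤ 2α = 28.07°  →  valid

δ = 22.41°, valid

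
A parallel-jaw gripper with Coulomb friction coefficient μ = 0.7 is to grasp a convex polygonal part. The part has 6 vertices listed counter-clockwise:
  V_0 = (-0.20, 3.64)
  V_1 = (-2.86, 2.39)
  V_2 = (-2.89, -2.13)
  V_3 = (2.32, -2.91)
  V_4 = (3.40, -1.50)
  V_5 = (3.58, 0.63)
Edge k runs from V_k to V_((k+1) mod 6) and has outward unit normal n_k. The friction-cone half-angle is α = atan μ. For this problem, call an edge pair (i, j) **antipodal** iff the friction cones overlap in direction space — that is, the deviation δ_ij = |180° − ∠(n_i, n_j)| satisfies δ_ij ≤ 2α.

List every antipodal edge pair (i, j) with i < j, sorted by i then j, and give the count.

count = 7; pairs: (0,2), (0,3), (0,4), (1,3), (1,4), (1,5), (2,5)

α = atan 0.7 = 34.99°;  2α = 69.98°
n_0 = (-0.4253, +0.9050)
n_1 = (-1.0000, +0.0066)
n_2 = (-0.1481, -0.9890)
n_3 = (+0.7939, -0.6081)
n_4 = (+0.9964, -0.0842)
n_5 = (+0.6229, +0.7823)
  (0,1): δ = 115.55°  ·
  (0,2): δ = 33.68°  ✓
  (0,3): δ = 27.38°  ✓
  (0,4): δ = 60.00°  ✓
  (0,5): δ = 116.30°  ·
  (1,2): δ = 98.13°  ·
  (1,3): δ = 37.07°  ✓
  (1,4): δ = 4.45°  ✓
  (1,5): δ = 51.85°  ✓
  (2,3): δ = 118.94°  ·
  (2,4): δ = 86.32°  ·
  (2,5): δ = 30.02°  ✓
  (3,4): δ = 147.38°  ·
  (3,5): δ = 91.08°  ·
  (4,5): δ = 123.70°  ·
antipodal pairs: 7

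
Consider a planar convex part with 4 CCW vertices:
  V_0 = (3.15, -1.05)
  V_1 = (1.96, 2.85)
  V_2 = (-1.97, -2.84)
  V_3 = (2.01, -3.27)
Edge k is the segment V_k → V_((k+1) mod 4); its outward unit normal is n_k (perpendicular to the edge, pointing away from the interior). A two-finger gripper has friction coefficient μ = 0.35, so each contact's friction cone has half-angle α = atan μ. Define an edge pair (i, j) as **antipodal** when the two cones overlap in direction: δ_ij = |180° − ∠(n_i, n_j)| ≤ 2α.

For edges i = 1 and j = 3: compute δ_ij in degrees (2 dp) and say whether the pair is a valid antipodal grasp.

α = atan 0.35 = 19.29°;  2α = 38.58°
edge 1: e_1 = (-3.93, -5.69);  n_1 = (-0.8228, +0.5683)
edge 3: e_3 = (+1.14, +2.22);  n_3 = (+0.8896, -0.4568)
∠(n_1, n_3) = 172.55°
δ = |180° − 172.55°| = 7.45°
7.45° ≤ 2α = 38.58°  →  valid

δ = 7.45°, valid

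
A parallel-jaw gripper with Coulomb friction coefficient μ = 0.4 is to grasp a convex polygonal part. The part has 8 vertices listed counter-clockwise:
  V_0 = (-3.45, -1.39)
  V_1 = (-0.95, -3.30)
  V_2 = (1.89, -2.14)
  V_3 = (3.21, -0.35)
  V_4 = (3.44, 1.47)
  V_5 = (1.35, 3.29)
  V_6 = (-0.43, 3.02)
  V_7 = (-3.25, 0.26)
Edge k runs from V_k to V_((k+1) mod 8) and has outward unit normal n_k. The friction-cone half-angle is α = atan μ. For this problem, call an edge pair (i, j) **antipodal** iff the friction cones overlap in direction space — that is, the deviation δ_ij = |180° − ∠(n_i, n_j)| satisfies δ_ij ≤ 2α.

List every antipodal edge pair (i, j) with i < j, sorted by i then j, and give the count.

α = atan 0.4 = 21.80°;  2α = 43.60°
n_0 = (-0.6071, -0.7946)
n_1 = (+0.3781, -0.9258)
n_2 = (+0.8048, -0.5935)
n_3 = (+0.9921, -0.1254)
n_4 = (+0.6567, +0.7541)
n_5 = (-0.1500, +0.9887)
n_6 = (-0.6995, +0.7147)
n_7 = (-0.9927, +0.1203)
  (0,1): δ = 120.40°  ·
  (0,2): δ = 89.03°  ·
  (0,3): δ = 59.82°  ·
  (0,4): δ = 3.67°  ✓
  (0,5): δ = 46.01°  ·
  (0,6): δ = 81.76°  ·
  (0,7): δ = 120.47°  ·
  (1,2): δ = 148.62°  ·
  (1,3): δ = 119.42°  ·
  (1,4): δ = 63.27°  ·
  (1,5): δ = 13.59°  ✓
  (1,6): δ = 22.17°  ✓
  (1,7): δ = 60.87°  ·
  (2,3): δ = 150.80°  ·
  (2,4): δ = 94.64°  ·
  (2,5): δ = 44.97°  ·
  (2,6): δ = 9.21°  ✓
  (2,7): δ = 29.49°  ✓
  (3,4): δ = 123.85°  ·
  (3,5): δ = 74.17°  ·
  (3,6): δ = 38.41°  ✓
  (3,7): δ = 0.29°  ✓
  (4,5): δ = 130.33°  ·
  (4,6): δ = 94.57°  ·
  (4,7): δ = 55.86°  ·
  (5,6): δ = 144.24°  ·
  (5,7): δ = 105.54°  ·
  (6,7): δ = 141.30°  ·
antipodal pairs: 7

count = 7; pairs: (0,4), (1,5), (1,6), (2,6), (2,7), (3,6), (3,7)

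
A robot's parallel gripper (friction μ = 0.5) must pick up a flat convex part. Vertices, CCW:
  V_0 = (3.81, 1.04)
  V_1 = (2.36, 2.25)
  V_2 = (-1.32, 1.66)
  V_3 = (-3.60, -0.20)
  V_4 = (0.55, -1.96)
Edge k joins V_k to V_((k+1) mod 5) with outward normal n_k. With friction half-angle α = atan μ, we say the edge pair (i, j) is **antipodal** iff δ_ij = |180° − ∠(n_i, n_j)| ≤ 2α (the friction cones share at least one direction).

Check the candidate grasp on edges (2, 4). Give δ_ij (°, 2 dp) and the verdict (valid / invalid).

α = atan 0.5 = 26.57°;  2α = 53.13°
edge 2: e_2 = (-2.28, -1.86);  n_2 = (-0.6321, +0.7749)
edge 4: e_4 = (+3.26, +3.00);  n_4 = (+0.6772, -0.7358)
∠(n_2, n_4) = 176.59°
δ = |180° − 176.59°| = 3.41°
3.41° ≤ 2α = 53.13°  →  valid

δ = 3.41°, valid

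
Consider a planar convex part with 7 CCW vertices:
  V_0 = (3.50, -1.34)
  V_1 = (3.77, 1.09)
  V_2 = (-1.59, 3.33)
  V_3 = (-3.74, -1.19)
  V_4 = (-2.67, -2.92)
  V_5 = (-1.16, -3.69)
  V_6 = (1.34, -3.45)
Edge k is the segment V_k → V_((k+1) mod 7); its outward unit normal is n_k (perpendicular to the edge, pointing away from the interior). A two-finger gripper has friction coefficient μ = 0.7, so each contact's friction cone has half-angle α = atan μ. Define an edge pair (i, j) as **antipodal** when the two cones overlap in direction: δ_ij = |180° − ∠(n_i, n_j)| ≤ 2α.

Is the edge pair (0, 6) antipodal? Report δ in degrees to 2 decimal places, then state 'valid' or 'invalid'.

δ = 140.67°, invalid

α = atan 0.7 = 34.99°;  2α = 69.98°
edge 0: e_0 = (+0.27, +2.43);  n_0 = (+0.9939, -0.1104)
edge 6: e_6 = (+2.16, +2.11);  n_6 = (+0.6988, -0.7153)
∠(n_0, n_6) = 39.33°
δ = |180° − 39.33°| = 140.67°
140.67° > 2α = 69.98°  →  invalid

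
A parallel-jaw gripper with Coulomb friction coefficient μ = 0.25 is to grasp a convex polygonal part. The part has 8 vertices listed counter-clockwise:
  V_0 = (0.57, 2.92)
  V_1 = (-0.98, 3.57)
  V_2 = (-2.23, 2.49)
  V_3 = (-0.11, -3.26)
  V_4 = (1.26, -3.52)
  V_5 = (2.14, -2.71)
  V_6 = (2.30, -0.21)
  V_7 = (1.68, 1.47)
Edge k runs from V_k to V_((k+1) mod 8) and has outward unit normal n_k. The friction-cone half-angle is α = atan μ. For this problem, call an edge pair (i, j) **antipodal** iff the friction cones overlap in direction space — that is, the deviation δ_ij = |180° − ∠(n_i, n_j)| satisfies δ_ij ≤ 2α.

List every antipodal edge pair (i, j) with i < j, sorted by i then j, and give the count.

α = atan 0.25 = 14.04°;  2α = 28.07°
n_0 = (+0.3867, +0.9222)
n_1 = (-0.6538, +0.7567)
n_2 = (-0.9383, -0.3459)
n_3 = (-0.1865, -0.9825)
n_4 = (+0.6772, -0.7358)
n_5 = (+0.9980, -0.0639)
n_6 = (+0.9382, +0.3462)
n_7 = (+0.7940, +0.6079)
  (0,1): δ = 116.42°  ·
  (0,2): δ = 47.01°  ·
  (0,3): δ = 12.01°  ✓
  (0,4): δ = 65.38°  ·
  (0,5): δ = 109.09°  ·
  (0,6): δ = 133.01°  ·
  (0,7): δ = 150.19°  ·
  (1,2): δ = 110.59°  ·
  (1,3): δ = 51.57°  ·
  (1,4): δ = 1.80°  ✓
  (1,5): δ = 45.51°  ·
  (1,6): δ = 69.43°  ·
  (1,7): δ = 86.61°  ·
  (2,3): δ = 120.98°  ·
  (2,4): δ = 67.61°  ·
  (2,5): δ = 23.90°  ✓
  (2,6): δ = 0.02°  ✓
  (2,7): δ = 17.20°  ✓
  (3,4): δ = 126.63°  ·
  (3,5): δ = 82.92°  ·
  (3,6): δ = 59.00°  ·
  (3,7): δ = 41.82°  ·
  (4,5): δ = 136.29°  ·
  (4,6): δ = 112.37°  ·
  (4,7): δ = 95.19°  ·
  (5,6): δ = 156.08°  ·
  (5,7): δ = 138.90°  ·
  (6,7): δ = 162.82°  ·
antipodal pairs: 5

count = 5; pairs: (0,3), (1,4), (2,5), (2,6), (2,7)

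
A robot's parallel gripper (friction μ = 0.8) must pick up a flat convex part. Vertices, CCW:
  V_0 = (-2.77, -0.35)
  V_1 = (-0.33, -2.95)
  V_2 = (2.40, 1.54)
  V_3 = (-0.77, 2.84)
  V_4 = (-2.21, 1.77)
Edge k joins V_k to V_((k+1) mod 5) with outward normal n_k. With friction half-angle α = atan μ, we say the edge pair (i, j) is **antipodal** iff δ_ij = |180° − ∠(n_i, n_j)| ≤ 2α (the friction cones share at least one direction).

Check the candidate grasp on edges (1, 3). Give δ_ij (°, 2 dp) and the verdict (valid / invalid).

δ = 22.09°, valid

α = atan 0.8 = 38.66°;  2α = 77.32°
edge 1: e_1 = (+2.73, +4.49);  n_1 = (+0.8545, -0.5195)
edge 3: e_3 = (-1.44, -1.07);  n_3 = (-0.5964, +0.8027)
∠(n_1, n_3) = 157.91°
δ = |180° − 157.91°| = 22.09°
22.09° ≤ 2α = 77.32°  →  valid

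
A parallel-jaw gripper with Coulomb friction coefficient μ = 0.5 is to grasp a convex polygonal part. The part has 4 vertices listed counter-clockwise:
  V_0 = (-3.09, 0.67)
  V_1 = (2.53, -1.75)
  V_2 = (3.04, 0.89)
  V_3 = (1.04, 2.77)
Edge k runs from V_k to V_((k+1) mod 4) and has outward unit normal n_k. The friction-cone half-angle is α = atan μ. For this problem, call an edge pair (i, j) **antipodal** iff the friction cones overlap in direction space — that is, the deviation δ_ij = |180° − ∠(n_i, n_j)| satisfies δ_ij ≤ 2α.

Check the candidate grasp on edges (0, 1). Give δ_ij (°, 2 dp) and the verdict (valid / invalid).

δ = 77.64°, invalid

α = atan 0.5 = 26.57°;  2α = 53.13°
edge 0: e_0 = (+5.62, -2.42);  n_0 = (-0.3955, -0.9185)
edge 1: e_1 = (+0.51, +2.64);  n_1 = (+0.9818, -0.1897)
∠(n_0, n_1) = 102.36°
δ = |180° − 102.36°| = 77.64°
77.64° > 2α = 53.13°  →  invalid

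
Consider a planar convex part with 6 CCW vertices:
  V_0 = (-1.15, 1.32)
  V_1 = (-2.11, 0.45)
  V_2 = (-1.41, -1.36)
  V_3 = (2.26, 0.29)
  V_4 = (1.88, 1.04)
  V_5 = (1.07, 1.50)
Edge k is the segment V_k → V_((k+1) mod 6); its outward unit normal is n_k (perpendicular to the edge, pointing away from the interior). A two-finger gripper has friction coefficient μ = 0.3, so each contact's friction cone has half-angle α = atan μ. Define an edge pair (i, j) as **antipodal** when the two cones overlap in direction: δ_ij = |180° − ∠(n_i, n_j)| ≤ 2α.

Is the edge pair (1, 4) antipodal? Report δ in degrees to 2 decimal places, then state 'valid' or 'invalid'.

δ = 39.26°, invalid

α = atan 0.3 = 16.70°;  2α = 33.40°
edge 1: e_1 = (+0.70, -1.81);  n_1 = (-0.9327, -0.3607)
edge 4: e_4 = (-0.81, +0.46);  n_4 = (+0.4938, +0.8696)
∠(n_1, n_4) = 140.74°
δ = |180° − 140.74°| = 39.26°
39.26° > 2α = 33.40°  →  invalid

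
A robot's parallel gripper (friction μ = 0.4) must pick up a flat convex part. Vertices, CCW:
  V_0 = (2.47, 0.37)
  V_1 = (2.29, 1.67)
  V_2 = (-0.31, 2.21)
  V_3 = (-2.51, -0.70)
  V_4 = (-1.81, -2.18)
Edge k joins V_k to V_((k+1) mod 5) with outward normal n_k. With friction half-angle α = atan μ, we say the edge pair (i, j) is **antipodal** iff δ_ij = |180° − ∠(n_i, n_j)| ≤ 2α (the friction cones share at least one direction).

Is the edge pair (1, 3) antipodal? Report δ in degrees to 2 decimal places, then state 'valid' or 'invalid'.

α = atan 0.4 = 21.80°;  2α = 43.60°
edge 1: e_1 = (-2.60, +0.54);  n_1 = (+0.2034, +0.9791)
edge 3: e_3 = (+0.70, -1.48);  n_3 = (-0.9040, -0.4276)
∠(n_1, n_3) = 127.05°
δ = |180° − 127.05°| = 52.95°
52.95° > 2α = 43.60°  →  invalid

δ = 52.95°, invalid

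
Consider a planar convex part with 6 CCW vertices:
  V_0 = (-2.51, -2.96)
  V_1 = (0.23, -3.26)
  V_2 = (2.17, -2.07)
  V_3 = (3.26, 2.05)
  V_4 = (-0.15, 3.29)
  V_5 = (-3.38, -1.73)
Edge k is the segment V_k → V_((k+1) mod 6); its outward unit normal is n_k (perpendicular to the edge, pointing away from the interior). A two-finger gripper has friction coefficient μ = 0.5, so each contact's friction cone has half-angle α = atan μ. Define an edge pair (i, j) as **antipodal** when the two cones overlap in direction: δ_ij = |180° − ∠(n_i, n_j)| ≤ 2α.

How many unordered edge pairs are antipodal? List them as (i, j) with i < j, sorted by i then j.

count = 6; pairs: (0,3), (1,3), (1,4), (2,4), (2,5), (3,5)

α = atan 0.5 = 26.57°;  2α = 53.13°
n_0 = (-0.1088, -0.9941)
n_1 = (+0.5229, -0.8524)
n_2 = (+0.9667, -0.2558)
n_3 = (+0.3417, +0.9398)
n_4 = (-0.8410, +0.5411)
n_5 = (-0.8164, -0.5775)
  (0,1): δ = 142.23°  ·
  (0,2): δ = 98.57°  ·
  (0,3): δ = 13.73°  ✓
  (0,4): δ = 63.49°  ·
  (0,5): δ = 131.52°  ·
  (1,2): δ = 136.34°  ·
  (1,3): δ = 51.51°  ✓
  (1,4): δ = 25.72°  ✓
  (1,5): δ = 93.75°  ·
  (2,3): δ = 95.16°  ·
  (2,4): δ = 17.94°  ✓
  (2,5): δ = 50.09°  ✓
  (3,4): δ = 102.78°  ·
  (3,5): δ = 34.74°  ✓
  (4,5): δ = 111.97°  ·
antipodal pairs: 6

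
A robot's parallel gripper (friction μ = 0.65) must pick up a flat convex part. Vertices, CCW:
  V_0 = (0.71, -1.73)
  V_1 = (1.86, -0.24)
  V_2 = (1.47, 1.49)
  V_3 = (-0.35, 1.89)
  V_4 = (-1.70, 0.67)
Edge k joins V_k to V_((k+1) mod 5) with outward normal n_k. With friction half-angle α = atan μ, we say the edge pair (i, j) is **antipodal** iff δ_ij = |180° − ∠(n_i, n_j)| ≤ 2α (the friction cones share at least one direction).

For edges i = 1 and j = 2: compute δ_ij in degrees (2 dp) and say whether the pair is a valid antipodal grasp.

δ = 115.10°, invalid

α = atan 0.65 = 33.02°;  2α = 66.05°
edge 1: e_1 = (-0.39, +1.73);  n_1 = (+0.9755, +0.2199)
edge 2: e_2 = (-1.82, +0.40);  n_2 = (+0.2147, +0.9767)
∠(n_1, n_2) = 64.90°
δ = |180° − 64.90°| = 115.10°
115.10° > 2α = 66.05°  →  invalid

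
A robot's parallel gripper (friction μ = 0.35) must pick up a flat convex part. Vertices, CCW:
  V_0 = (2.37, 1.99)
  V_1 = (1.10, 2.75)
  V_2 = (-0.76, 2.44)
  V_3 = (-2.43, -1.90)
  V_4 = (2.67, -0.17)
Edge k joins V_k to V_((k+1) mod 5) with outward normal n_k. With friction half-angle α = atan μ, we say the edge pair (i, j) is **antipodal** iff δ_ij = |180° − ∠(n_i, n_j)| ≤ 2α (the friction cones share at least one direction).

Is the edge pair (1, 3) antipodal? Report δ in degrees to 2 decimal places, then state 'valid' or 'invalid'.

α = atan 0.35 = 19.29°;  2α = 38.58°
edge 1: e_1 = (-1.86, -0.31);  n_1 = (-0.1644, +0.9864)
edge 3: e_3 = (+5.10, +1.73);  n_3 = (+0.3212, -0.9470)
∠(n_1, n_3) = 170.72°
δ = |180° − 170.72°| = 9.28°
9.28° ≤ 2α = 38.58°  →  valid

δ = 9.28°, valid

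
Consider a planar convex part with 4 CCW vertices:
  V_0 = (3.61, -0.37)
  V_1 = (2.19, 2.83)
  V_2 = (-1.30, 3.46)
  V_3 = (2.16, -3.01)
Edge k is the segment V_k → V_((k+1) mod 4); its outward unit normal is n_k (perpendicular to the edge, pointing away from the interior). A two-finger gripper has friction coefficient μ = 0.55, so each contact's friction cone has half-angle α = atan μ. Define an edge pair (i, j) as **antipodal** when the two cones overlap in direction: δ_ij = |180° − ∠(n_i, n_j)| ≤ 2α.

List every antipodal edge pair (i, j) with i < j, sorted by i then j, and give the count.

α = atan 0.55 = 28.81°;  2α = 57.62°
n_0 = (+0.9140, +0.4056)
n_1 = (+0.1776, +0.9841)
n_2 = (-0.8818, -0.4716)
n_3 = (+0.8765, -0.4814)
  (0,1): δ = 124.16°  ·
  (0,2): δ = 4.21°  ✓
  (0,3): δ = 127.29°  ·
  (1,2): δ = 51.63°  ✓
  (1,3): δ = 71.46°  ·
  (2,3): δ = 56.91°  ✓
antipodal pairs: 3

count = 3; pairs: (0,2), (1,2), (2,3)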